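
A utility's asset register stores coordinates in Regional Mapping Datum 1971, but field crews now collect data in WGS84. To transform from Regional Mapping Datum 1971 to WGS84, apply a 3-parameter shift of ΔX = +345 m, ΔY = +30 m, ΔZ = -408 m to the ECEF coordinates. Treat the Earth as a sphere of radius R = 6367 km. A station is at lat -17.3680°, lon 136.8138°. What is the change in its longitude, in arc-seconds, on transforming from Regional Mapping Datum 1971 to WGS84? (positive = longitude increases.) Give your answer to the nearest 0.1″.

Δλ = -8.8″

sin φ = -0.298508, cos φ = 0.954407, sin λ = 0.684372, cos λ = -0.729133.
East component: ΔE = −sin λ·ΔX + cos λ·ΔY = −(0.684372)(345) + (-0.729133)(30) = -257.98 m.
1° of latitude spans πR/180 = 111125 m; at latitude φ, 1° of longitude spans that × cos φ = 106058.6 m, so Δλ = -257.98 / 106058.6 × 3600 = -8.757″.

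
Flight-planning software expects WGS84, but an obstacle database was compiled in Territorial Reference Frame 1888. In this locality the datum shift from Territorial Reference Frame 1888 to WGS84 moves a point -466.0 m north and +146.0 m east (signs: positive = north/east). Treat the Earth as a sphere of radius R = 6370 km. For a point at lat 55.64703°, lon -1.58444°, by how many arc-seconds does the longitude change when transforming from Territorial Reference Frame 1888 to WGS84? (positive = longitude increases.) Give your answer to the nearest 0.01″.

Δλ = 8.38″

At latitude 55.64703°, cos φ = 0.564290.
One radian of longitude at latitude φ spans R cos φ, so Δλ = ΔE / (R cos φ) = 146.0 / (6370000 × 0.564290) = 4.0617e-05 rad = 8.378″.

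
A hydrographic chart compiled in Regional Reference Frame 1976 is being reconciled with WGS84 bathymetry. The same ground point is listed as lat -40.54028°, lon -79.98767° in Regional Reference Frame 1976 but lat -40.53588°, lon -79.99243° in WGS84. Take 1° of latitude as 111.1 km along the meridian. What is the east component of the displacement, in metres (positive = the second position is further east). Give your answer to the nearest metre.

Δφ = -40.53588° − -40.54028° = +0.00440°; Δλ = -79.99243° − -79.98767° = -0.00476°.
ΔN = Δφ × 111100 = 488.8 m; ΔE = Δλ × 111100 × cos(-40.54028°) = -0.00476 × 111100 × 0.759949 = -401.9 m.

ΔE = -402 m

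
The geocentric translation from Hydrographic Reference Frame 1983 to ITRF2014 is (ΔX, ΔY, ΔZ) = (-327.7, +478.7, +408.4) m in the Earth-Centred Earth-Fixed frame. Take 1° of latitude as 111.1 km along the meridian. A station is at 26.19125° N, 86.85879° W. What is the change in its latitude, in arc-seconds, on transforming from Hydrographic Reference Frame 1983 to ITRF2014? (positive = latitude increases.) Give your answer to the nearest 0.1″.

sin φ = 0.441369, cos φ = 0.897326, sin λ = -0.998498, cos λ = 0.054797.
North component: ΔN = −sin φ cos λ·ΔX − sin φ sin λ·ΔY + cos φ·ΔZ = −(0.441369)(0.054797)(-327.7) − (0.441369)(-0.998498)(478.7) + (0.897326)(408.4) = 585.36 m.
1° of latitude spans 111100 m, so Δφ = 585.36 / 111100 × 3600 = 18.968″.

Δφ = 19.0″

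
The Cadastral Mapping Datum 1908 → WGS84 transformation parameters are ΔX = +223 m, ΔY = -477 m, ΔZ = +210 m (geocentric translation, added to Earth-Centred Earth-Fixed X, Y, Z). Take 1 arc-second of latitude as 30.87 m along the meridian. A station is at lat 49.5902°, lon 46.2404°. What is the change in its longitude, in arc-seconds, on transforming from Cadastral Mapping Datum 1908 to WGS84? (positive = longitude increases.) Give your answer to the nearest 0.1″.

Δλ = -24.5″

sin φ = 0.761427, cos φ = 0.648250, sin λ = 0.722248, cos λ = 0.691634.
East component: ΔE = −sin λ·ΔX + cos λ·ΔY = −(0.722248)(223) + (0.691634)(-477) = -490.97 m.
1° of latitude spans 3600 × 30.87 = 111132 m; at latitude φ, 1° of longitude spans that × cos φ = 72041.3 m, so Δλ = -490.97 / 72041.3 × 3600 = -24.534″.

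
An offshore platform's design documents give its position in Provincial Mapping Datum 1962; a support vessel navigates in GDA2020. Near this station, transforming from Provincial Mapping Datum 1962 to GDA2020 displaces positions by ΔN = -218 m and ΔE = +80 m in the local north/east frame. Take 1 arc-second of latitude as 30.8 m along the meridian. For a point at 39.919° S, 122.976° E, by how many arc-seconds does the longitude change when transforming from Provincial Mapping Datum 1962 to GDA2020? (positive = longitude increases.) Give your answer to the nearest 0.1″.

Δλ = 3.4″

At latitude -39.919°, cos φ = 0.766952.
1″ of longitude at this latitude = 30.80 × cos φ = 23.6221 m, so Δλ = 80.0 / 23.6221 = 3.387″.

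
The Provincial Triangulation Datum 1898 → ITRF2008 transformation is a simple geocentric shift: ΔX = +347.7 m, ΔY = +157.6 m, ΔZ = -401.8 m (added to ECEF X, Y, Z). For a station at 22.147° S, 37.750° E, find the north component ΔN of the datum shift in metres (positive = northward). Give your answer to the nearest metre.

At φ = -22.147°, λ = 37.750°: sin φ = -0.376984, cos φ = 0.926220, sin λ = 0.612217, cos λ = 0.790690.
ΔN = −sin φ cos λ·ΔX − sin φ sin λ·ΔY + cos φ·ΔZ = −(-0.376984)(0.790690)(347.7) − (-0.376984)(0.612217)(157.6) + (0.926220)(-401.8) = -232.14 m.

ΔN = -232 m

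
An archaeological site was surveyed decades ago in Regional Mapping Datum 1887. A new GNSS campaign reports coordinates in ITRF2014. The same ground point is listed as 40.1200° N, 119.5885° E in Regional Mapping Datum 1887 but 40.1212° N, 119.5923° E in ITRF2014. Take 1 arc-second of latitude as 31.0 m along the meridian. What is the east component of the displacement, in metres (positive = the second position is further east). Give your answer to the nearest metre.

ΔE = 324 m

Δφ = 40.1212° − 40.1200° = +0.0012°; Δλ = 119.5923° − 119.5885° = +0.0038°.
1° of latitude = 3600 × 31.00 = 111600 m.
ΔN = Δφ × 111600 = 133.9 m; ΔE = Δλ × 111600 × cos(40.1200°) = +0.0038 × 111600 × 0.764697 = 324.3 m.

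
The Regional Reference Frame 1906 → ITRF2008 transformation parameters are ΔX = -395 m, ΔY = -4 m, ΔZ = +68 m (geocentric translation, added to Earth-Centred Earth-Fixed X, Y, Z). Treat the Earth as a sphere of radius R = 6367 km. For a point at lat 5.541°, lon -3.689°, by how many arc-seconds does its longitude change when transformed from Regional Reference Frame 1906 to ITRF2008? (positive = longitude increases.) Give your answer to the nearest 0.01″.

Δλ = -0.96″

sin φ = 0.096558, cos φ = 0.995327, sin λ = -0.064341, cos λ = 0.997928.
East component: ΔE = −sin λ·ΔX + cos λ·ΔY = −(-0.064341)(-395) + (0.997928)(-4) = -29.41 m.
1° of latitude spans πR/180 = 111125 m; at latitude φ, 1° of longitude spans that × cos φ = 110605.9 m, so Δλ = -29.41 / 110605.9 × 3600 = -0.957″.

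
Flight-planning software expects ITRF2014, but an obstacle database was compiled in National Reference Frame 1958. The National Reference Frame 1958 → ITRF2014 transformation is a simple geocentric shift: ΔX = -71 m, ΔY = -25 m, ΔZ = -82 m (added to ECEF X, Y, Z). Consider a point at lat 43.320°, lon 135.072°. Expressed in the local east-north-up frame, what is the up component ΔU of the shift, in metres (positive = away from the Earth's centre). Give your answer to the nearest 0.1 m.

ΔU = -32.5 m

At φ = 43.320°, λ = 135.072°: sin φ = 0.686072, cos φ = 0.727533, sin λ = 0.706218, cos λ = -0.707995.
ΔU = cos φ cos λ·ΔX + cos φ sin λ·ΔY + sin φ·ΔZ = (0.727533)(-0.707995)(-71) + (0.727533)(0.706218)(-25) + (0.686072)(-82) = -32.53 m.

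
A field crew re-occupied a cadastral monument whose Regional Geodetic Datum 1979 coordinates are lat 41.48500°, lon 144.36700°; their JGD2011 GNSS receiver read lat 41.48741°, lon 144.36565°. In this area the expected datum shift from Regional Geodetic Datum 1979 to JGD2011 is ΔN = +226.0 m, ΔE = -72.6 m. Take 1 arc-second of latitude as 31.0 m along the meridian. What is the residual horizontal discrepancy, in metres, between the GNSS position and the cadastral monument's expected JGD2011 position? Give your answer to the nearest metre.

Observed coordinate differences: Δφ = +0.00241°, Δλ = -0.00135°.
Converting to metres (1° lat = 111600 m, cos φ = 0.749129): observed ΔN = 269.0 m, observed ΔE = -112.9 m.
Subtracting the expected shift leaves a residual of 269.0 − (226.0) = 43.0 m north and -112.9 − (-72.6) = -40.3 m east.
Residual distance = √(43.0² + (-40.3)²) = 58.9 m.

59 m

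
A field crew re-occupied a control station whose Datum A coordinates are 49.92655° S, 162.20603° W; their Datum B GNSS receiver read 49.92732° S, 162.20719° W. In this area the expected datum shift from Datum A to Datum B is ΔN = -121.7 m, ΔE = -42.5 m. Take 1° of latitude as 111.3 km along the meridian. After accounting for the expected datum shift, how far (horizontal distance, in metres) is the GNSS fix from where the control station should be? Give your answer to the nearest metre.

54 m

Observed coordinate differences: Δφ = -0.00077°, Δλ = -0.00116°.
Converting to metres (1° lat = 111300 m, cos φ = 0.643769): observed ΔN = -85.7 m, observed ΔE = -83.1 m.
Subtracting the expected shift leaves a residual of -85.7 − (-121.7) = 36.0 m north and -83.1 − (-42.5) = -40.6 m east.
Residual distance = √(36.0² + (-40.6)²) = 54.3 m.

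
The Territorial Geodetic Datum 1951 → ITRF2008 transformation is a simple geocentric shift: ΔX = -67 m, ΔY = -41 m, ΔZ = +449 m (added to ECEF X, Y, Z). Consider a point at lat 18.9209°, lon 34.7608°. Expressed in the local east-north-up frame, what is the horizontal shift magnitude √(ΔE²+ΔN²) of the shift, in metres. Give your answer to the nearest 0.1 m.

At φ = 18.9209°, λ = 34.7608°: sin φ = 0.324263, cos φ = 0.945967, sin λ = 0.570152, cos λ = 0.821539.
ΔE = −sin λ·ΔX + cos λ·ΔY = −(0.570152)·(-67) + (0.821539)·(-41) = 4.52 m.
ΔN = −sin φ cos λ·ΔX − sin φ sin λ·ΔY + cos φ·ΔZ = −(0.324263)(0.821539)(-67) − (0.324263)(0.570152)(-41) + (0.945967)(449) = 450.17 m.
Horizontal magnitude = √(ΔE² + ΔN²) = √(4.52² + 450.17²) = 450.19 m.

450.2 m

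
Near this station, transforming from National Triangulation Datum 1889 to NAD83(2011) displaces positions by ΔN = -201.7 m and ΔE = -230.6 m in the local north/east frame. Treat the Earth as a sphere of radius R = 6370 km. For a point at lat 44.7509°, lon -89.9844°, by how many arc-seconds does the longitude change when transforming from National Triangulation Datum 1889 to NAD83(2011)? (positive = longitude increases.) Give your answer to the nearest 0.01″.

At latitude 44.7509°, cos φ = 0.710174.
One radian of longitude at latitude φ spans R cos φ, so Δλ = ΔE / (R cos φ) = -230.6 / (6370000 × 0.710174) = -5.0975e-05 rad = -10.514″.

Δλ = -10.51″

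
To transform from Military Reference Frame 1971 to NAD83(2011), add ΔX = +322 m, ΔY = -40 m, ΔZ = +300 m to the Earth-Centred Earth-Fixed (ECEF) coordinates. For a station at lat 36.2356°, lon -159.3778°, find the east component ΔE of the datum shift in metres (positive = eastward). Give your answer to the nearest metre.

At φ = 36.2356°, λ = -159.3778°: sin φ = 0.591107, cos φ = 0.806593, sin λ = -0.352204, cos λ = -0.935923.
ΔE = −sin λ·ΔX + cos λ·ΔY = −(-0.352204)·(322) + (-0.935923)·(-40) = 150.85 m.

ΔE = 151 m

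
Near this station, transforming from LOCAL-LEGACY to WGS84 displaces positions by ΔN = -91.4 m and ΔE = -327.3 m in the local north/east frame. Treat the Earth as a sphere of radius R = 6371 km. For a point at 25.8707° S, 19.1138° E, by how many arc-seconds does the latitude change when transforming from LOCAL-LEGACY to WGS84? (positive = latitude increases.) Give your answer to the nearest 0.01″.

Δφ = -2.96″

On a sphere of radius R, 1 rad of latitude = R, so Δφ = ΔN / R = -91.4 / 6371000 = -1.4346e-05 rad = -2.959″.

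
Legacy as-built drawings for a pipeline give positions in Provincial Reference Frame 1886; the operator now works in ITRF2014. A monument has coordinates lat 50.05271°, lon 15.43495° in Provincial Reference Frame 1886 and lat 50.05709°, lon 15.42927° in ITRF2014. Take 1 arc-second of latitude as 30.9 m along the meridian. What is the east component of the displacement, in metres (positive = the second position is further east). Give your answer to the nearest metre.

ΔE = -406 m

Δφ = 50.05709° − 50.05271° = +0.00438°; Δλ = 15.42927° − 15.43495° = -0.00568°.
1° of latitude = 3600 × 30.90 = 111240 m.
ΔN = Δφ × 111240 = 487.2 m; ΔE = Δλ × 111240 × cos(50.05271°) = -0.00568 × 111240 × 0.642083 = -405.7 m.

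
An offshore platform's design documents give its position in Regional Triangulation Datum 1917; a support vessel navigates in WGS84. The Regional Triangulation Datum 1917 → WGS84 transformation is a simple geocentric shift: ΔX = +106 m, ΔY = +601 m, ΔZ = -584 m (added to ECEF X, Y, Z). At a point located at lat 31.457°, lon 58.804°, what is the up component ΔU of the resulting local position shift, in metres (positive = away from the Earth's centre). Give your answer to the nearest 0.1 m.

The local up (radial) axis is (cos φ cos λ, cos φ sin λ, sin φ), giving ΔU = 46.835 + 438.540 − 304.765 = 180.61 m.

ΔU = 180.6 m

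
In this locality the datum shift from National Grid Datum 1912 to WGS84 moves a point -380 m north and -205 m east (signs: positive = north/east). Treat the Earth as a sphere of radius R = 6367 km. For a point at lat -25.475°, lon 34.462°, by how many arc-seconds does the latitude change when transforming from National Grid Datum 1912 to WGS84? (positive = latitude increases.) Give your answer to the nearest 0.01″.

On a sphere of radius R, 1 rad of latitude = R, so Δφ = ΔN / R = -380.0 / 6367000 = -5.9683e-05 rad = -12.310″.

Δφ = -12.31″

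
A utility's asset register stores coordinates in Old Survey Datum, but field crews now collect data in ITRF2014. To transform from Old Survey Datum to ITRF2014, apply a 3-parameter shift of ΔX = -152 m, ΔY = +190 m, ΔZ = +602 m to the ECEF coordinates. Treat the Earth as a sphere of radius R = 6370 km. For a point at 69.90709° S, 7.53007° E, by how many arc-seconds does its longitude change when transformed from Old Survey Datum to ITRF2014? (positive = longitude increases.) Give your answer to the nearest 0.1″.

Δλ = 19.6″

sin φ = -0.939137, cos φ = 0.343543, sin λ = 0.131047, cos λ = 0.991376.
East component: ΔE = −sin λ·ΔX + cos λ·ΔY = −(0.131047)(-152) + (0.991376)(190) = 208.28 m.
1° of latitude spans πR/180 = 111177 m; at latitude φ, 1° of longitude spans that × cos φ = 38194.3 m, so Δλ = 208.28 / 38194.3 × 3600 = 19.631″.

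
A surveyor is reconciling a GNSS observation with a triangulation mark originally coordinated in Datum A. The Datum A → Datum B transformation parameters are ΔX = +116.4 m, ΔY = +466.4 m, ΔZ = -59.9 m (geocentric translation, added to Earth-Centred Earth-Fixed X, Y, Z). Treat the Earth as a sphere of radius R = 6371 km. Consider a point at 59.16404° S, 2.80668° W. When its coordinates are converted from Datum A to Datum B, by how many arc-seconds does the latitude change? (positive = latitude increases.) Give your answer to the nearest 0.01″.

Δφ = 1.60″

sin φ = -0.858638, cos φ = 0.512582, sin λ = -0.048966, cos λ = 0.998800.
North component: ΔN = −sin φ cos λ·ΔX − sin φ sin λ·ΔY + cos φ·ΔZ = −(-0.858638)(0.998800)(116.4) − (-0.858638)(-0.048966)(466.4) + (0.512582)(-59.9) = 49.51 m.
1° of latitude spans πR/180 = 111195 m, so Δφ = 49.51 / 111195 × 3600 = 1.603″.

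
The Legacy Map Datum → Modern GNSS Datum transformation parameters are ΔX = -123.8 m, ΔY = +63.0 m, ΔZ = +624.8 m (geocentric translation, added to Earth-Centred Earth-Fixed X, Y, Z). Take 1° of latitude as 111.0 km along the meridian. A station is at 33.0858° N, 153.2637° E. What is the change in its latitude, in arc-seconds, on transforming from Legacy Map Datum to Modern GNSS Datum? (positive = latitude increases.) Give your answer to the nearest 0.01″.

Δφ = 14.52″

sin φ = 0.545894, cos φ = 0.837854, sin λ = 0.449885, cos λ = -0.893087.
North component: ΔN = −sin φ cos λ·ΔX − sin φ sin λ·ΔY + cos φ·ΔZ = −(0.545894)(-0.893087)(-123.8) − (0.545894)(0.449885)(63.0) + (0.837854)(624.8) = 447.66 m.
1° of latitude spans 111000 m, so Δφ = 447.66 / 111000 × 3600 = 14.519″.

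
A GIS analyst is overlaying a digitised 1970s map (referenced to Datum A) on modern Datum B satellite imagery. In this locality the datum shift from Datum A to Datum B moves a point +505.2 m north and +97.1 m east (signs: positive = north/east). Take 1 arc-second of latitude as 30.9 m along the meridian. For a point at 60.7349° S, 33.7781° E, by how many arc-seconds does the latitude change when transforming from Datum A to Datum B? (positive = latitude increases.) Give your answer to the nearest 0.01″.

Δφ = 16.35″

1″ of latitude = 30.90 m, so Δφ = 505.2 / 30.90 = 16.350″.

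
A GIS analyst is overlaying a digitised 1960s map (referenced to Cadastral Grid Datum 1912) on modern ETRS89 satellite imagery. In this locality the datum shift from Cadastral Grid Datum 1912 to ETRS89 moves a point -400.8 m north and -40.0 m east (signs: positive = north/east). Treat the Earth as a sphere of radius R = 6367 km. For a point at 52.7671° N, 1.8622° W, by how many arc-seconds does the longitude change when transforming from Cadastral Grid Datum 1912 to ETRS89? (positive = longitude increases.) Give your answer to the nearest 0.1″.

Δλ = -2.1″

At latitude 52.7671°, cos φ = 0.605056.
One radian of longitude at latitude φ spans R cos φ, so Δλ = ΔE / (R cos φ) = -40.0 / (6367000 × 0.605056) = -1.0383e-05 rad = -2.142″.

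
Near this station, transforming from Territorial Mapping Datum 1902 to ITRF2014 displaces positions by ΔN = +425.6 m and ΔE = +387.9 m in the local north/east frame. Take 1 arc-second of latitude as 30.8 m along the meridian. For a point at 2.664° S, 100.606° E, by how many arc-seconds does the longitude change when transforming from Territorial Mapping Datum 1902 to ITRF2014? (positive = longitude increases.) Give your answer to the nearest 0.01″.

Δλ = 12.61″

At latitude -2.664°, cos φ = 0.998919.
1″ of longitude at this latitude = 30.80 × cos φ = 30.7667 m, so Δλ = 387.9 / 30.7667 = 12.608″.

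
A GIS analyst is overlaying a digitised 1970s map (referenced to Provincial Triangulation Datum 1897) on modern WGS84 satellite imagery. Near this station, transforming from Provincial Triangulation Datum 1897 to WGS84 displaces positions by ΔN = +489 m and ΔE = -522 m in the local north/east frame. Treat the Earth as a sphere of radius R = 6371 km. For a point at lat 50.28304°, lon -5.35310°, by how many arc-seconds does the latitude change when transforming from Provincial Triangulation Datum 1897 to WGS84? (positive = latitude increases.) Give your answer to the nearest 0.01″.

On a sphere of radius R, 1 rad of latitude = R, so Δφ = ΔN / R = 489.0 / 6371000 = 7.6754e-05 rad = 15.832″.

Δφ = 15.83″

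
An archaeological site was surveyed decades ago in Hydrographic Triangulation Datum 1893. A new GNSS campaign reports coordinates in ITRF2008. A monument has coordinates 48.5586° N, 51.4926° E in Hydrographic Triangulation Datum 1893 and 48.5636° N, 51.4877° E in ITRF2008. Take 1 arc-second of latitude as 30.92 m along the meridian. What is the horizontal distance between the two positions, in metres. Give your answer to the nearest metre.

663 m

Δφ = 48.5636° − 48.5586° = +0.0050°; Δλ = 51.4877° − 51.4926° = -0.0049°.
1° of latitude = 3600 × 30.92 = 111312 m.
ΔN = Δφ × 111312 = 556.6 m; ΔE = Δλ × 111312 × cos(48.5586°) = -0.0049 × 111312 × 0.661854 = -361.0 m.
Distance = √(ΔE² + ΔN²) = √((-361.0)² + 556.6²) = 663.4 m.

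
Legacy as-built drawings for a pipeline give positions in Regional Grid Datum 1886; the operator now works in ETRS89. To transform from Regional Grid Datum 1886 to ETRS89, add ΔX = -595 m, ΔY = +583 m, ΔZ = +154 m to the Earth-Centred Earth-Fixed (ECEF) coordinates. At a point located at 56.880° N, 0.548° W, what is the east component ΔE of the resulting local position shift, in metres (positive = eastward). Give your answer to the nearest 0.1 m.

The local east axis at (φ, λ) is (−sin λ, cos λ, 0), so ΔE = −sin(-0.548°)·(-595) + cos(-0.548°)·583 = 577.28 m.

ΔE = 577.3 m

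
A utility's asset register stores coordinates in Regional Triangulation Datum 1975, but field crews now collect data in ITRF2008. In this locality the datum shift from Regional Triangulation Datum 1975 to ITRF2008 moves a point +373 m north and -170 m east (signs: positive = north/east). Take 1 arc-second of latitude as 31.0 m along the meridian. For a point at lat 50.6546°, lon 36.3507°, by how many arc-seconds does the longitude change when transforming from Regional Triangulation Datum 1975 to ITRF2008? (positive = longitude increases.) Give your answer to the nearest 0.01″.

Δλ = -8.65″

At latitude 50.6546°, cos φ = 0.633994.
1″ of longitude at this latitude = 31.00 × cos φ = 19.6538 m, so Δλ = -170.0 / 19.6538 = -8.650″.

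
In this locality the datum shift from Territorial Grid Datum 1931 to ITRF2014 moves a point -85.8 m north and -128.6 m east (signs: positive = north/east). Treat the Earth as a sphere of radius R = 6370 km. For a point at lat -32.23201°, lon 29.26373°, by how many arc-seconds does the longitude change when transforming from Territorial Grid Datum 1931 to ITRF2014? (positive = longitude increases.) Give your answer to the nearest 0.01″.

At latitude -32.23201°, cos φ = 0.845895.
One radian of longitude at latitude φ spans R cos φ, so Δλ = ΔE / (R cos φ) = -128.6 / (6370000 × 0.845895) = -2.3866e-05 rad = -4.923″.

Δλ = -4.92″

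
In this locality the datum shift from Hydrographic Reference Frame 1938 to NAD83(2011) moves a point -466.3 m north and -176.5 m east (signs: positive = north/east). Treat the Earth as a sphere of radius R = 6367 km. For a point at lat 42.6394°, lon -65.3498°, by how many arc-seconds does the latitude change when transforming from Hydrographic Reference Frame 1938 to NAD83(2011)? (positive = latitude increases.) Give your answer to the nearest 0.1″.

Δφ = -15.1″

On a sphere of radius R, 1 rad of latitude = R, so Δφ = ΔN / R = -466.3 / 6367000 = -7.3237e-05 rad = -15.106″.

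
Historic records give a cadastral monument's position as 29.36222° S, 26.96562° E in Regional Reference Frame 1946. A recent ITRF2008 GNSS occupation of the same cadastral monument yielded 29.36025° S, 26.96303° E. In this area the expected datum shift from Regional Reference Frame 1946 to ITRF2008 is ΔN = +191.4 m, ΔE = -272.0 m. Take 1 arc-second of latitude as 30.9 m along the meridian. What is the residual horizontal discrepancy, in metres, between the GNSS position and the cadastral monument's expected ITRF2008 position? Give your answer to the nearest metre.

Observed coordinate differences: Δφ = +0.00197°, Δλ = -0.00259°.
Converting to metres (1° lat = 111240 m, cos φ = 0.871537): observed ΔN = 219.1 m, observed ΔE = -251.1 m.
Subtracting the expected shift leaves a residual of 219.1 − (191.4) = 27.7 m north and -251.1 − (-272.0) = 20.9 m east.
Residual distance = √(27.7² + 20.9²) = 34.7 m.

35 m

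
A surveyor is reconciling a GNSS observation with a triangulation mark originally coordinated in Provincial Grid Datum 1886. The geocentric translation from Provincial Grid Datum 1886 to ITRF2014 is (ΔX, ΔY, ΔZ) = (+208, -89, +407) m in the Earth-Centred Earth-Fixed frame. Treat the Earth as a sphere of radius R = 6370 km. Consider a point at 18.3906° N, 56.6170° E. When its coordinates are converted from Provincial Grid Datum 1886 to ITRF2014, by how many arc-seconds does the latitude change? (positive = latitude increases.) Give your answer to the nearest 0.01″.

Δφ = 12.10″

sin φ = 0.315493, cos φ = 0.948928, sin λ = 0.835011, cos λ = 0.550233.
North component: ΔN = −sin φ cos λ·ΔX − sin φ sin λ·ΔY + cos φ·ΔZ = −(0.315493)(0.550233)(208) − (0.315493)(0.835011)(-89) + (0.948928)(407) = 373.55 m.
1° of latitude spans πR/180 = 111177 m, so Δφ = 373.55 / 111177 × 3600 = 12.096″.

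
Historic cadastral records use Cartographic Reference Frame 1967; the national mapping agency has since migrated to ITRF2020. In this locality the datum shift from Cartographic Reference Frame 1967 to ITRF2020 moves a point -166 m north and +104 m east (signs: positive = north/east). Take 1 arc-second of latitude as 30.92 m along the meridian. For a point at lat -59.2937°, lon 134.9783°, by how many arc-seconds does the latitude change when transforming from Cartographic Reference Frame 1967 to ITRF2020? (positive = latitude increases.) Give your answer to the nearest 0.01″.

Δφ = -5.37″

1″ of latitude = 30.92 m, so Δφ = -166.0 / 30.92 = -5.369″.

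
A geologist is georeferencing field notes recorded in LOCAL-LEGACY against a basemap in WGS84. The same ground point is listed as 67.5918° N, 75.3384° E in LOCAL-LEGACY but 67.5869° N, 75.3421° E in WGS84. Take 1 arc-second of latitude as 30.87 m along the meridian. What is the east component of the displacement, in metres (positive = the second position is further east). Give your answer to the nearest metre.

ΔE = 157 m

Δφ = 67.5869° − 67.5918° = -0.0049°; Δλ = 75.3421° − 75.3384° = +0.0037°.
1° of latitude = 3600 × 30.87 = 111132 m.
ΔN = Δφ × 111132 = -544.5 m; ΔE = Δλ × 111132 × cos(67.5918°) = +0.0037 × 111132 × 0.381203 = 156.7 m.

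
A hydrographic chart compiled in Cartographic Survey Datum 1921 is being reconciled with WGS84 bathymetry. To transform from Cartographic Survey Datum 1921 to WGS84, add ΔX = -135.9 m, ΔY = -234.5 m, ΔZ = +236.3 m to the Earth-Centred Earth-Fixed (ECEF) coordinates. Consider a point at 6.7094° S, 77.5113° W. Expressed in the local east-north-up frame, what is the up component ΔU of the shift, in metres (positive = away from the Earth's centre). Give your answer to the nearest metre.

ΔU = 171 m

The local up (radial) axis is (cos φ cos λ, cos φ sin λ, sin φ), giving ΔU = -29.187 + 227.383 − 27.608 = 170.59 m.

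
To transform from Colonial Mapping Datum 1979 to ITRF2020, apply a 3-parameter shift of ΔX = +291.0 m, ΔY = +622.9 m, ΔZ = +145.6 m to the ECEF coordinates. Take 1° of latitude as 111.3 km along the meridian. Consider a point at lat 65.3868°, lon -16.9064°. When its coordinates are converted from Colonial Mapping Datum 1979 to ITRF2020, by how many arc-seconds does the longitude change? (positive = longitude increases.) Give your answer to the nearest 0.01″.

Δλ = 52.86″

sin φ = 0.909140, cos φ = 0.416490, sin λ = -0.290809, cos λ = 0.956781.
East component: ΔE = −sin λ·ΔX + cos λ·ΔY = −(-0.290809)(291.0) + (0.956781)(622.9) = 680.60 m.
1° of latitude spans 111300 m; at latitude φ, 1° of longitude spans that × cos φ = 46355.4 m, so Δλ = 680.60 / 46355.4 × 3600 = 52.856″.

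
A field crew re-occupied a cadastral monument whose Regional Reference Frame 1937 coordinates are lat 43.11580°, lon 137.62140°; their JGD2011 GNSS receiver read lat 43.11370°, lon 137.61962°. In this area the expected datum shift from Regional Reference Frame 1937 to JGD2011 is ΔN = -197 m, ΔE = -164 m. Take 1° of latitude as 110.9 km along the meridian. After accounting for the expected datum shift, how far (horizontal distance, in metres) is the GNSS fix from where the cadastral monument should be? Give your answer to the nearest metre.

41 m

Observed coordinate differences: Δφ = -0.00210°, Δλ = -0.00178°.
Converting to metres (1° lat = 110900 m, cos φ = 0.729974): observed ΔN = -232.9 m, observed ΔE = -144.1 m.
Subtracting the expected shift leaves a residual of -232.9 − (-197) = -35.9 m north and -144.1 − (-164) = 19.9 m east.
Residual distance = √((-35.9)² + 19.9²) = 41.0 m.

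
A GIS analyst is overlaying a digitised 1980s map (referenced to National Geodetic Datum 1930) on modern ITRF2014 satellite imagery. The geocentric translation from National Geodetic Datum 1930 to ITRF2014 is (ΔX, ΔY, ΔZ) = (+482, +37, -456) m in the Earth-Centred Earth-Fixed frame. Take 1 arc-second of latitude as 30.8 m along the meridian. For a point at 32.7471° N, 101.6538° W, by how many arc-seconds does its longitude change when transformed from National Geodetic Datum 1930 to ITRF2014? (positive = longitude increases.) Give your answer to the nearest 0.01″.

sin φ = 0.540932, cos φ = 0.841066, sin λ = -0.979386, cos λ = -0.201998.
East component: ΔE = −sin λ·ΔX + cos λ·ΔY = −(-0.979386)(482) + (-0.201998)(37) = 464.59 m.
1° of latitude spans 3600 × 30.80 = 110880 m; at latitude φ, 1° of longitude spans that × cos φ = 93257.4 m, so Δλ = 464.59 / 93257.4 × 3600 = 17.934″.

Δλ = 17.93″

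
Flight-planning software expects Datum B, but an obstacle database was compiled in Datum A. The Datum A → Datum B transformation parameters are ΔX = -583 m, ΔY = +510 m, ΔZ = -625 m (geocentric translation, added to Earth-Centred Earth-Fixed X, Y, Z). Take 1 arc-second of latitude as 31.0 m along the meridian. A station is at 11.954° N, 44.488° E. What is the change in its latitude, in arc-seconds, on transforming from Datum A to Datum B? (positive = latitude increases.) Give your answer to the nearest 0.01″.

sin φ = 0.207126, cos φ = 0.978314, sin λ = 0.700760, cos λ = 0.713397.
North component: ΔN = −sin φ cos λ·ΔX − sin φ sin λ·ΔY + cos φ·ΔZ = −(0.207126)(0.713397)(-583) − (0.207126)(0.700760)(510) + (0.978314)(-625) = -599.32 m.
1° of latitude spans 3600 × 31.00 = 111600 m, so Δφ = -599.32 / 111600 × 3600 = -19.333″.

Δφ = -19.33″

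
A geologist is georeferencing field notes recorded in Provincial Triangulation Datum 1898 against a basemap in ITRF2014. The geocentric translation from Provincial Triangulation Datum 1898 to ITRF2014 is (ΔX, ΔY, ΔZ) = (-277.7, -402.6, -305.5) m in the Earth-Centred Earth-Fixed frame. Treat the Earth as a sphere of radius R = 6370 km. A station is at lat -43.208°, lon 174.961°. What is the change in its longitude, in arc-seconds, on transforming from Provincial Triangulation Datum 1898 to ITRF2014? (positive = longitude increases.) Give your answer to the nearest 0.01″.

sin φ = -0.684649, cos φ = 0.728873, sin λ = 0.087834, cos λ = -0.996135.
East component: ΔE = −sin λ·ΔX + cos λ·ΔY = −(0.087834)(-277.7) + (-0.996135)(-402.6) = 425.44 m.
1° of latitude spans πR/180 = 111177 m; at latitude φ, 1° of longitude spans that × cos φ = 81034.3 m, so Δλ = 425.44 / 81034.3 × 3600 = 18.900″.

Δλ = 18.90″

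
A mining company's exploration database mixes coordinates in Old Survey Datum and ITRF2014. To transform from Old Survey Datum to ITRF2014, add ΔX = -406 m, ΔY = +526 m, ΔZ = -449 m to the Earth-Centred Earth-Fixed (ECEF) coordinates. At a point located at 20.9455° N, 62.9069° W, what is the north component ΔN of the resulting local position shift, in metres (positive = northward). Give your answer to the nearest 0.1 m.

The local north axis is (−sin φ cos λ, −sin φ sin λ, cos φ), giving ΔN = 66.101 + 167.401 − 419.330 = -185.83 m.

ΔN = -185.8 m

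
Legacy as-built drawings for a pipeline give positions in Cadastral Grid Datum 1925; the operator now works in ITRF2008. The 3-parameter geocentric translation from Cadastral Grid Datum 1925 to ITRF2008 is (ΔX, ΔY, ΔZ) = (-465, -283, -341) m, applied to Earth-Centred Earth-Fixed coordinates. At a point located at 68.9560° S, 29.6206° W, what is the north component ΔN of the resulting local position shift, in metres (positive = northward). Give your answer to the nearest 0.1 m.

ΔN = -369.2 m

The local north axis is (−sin φ cos λ, −sin φ sin λ, cos φ), giving ΔN = -377.272 + 130.545 − 122.448 = -369.18 m.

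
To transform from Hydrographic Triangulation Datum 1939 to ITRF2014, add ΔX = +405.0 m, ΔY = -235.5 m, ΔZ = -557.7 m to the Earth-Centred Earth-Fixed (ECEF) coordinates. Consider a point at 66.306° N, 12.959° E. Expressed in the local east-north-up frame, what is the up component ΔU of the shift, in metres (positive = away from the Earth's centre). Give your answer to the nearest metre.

ΔU = -373 m

The local up (radial) axis is (cos φ cos λ, cos φ sin λ, sin φ), giving ΔU = 158.605 − 21.223 − 510.689 = -373.31 m.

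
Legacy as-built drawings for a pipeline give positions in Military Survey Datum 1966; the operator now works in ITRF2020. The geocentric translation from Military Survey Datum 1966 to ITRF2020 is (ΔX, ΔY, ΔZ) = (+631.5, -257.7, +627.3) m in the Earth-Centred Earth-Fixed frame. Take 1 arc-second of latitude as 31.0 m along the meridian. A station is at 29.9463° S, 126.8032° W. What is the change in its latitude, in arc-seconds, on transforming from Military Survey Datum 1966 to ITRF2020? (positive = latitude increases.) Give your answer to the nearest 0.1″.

sin φ = -0.499188, cos φ = 0.866494, sin λ = -0.800698, cos λ = -0.599068.
North component: ΔN = −sin φ cos λ·ΔX − sin φ sin λ·ΔY + cos φ·ΔZ = −(-0.499188)(-0.599068)(631.5) − (-0.499188)(-0.800698)(-257.7) + (0.866494)(627.3) = 457.71 m.
1° of latitude spans 3600 × 31.00 = 111600 m, so Δφ = 457.71 / 111600 × 3600 = 14.765″.

Δφ = 14.8″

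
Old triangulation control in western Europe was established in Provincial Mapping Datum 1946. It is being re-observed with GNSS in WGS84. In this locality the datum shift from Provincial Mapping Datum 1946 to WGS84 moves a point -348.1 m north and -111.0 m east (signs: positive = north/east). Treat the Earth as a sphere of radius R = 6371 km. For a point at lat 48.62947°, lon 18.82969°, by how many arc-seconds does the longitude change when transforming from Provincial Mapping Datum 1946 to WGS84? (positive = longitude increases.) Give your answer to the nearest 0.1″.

At latitude 48.62947°, cos φ = 0.660926.
One radian of longitude at latitude φ spans R cos φ, so Δλ = ΔE / (R cos φ) = -111.0 / (6371000 × 0.660926) = -2.6361e-05 rad = -5.437″.

Δλ = -5.4″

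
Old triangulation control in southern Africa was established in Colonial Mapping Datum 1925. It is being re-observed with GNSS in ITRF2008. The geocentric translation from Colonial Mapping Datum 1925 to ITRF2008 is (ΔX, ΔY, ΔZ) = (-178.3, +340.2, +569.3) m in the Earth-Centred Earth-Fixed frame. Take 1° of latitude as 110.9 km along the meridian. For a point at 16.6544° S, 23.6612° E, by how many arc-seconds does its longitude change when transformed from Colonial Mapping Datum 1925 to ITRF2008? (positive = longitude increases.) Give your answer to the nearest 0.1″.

sin φ = -0.286598, cos φ = 0.958051, sin λ = 0.401328, cos λ = 0.915935.
East component: ΔE = −sin λ·ΔX + cos λ·ΔY = −(0.401328)(-178.3) + (0.915935)(340.2) = 383.16 m.
1° of latitude spans 110900 m; at latitude φ, 1° of longitude spans that × cos φ = 106247.8 m, so Δλ = 383.16 / 106247.8 × 3600 = 12.983″.

Δλ = 13.0″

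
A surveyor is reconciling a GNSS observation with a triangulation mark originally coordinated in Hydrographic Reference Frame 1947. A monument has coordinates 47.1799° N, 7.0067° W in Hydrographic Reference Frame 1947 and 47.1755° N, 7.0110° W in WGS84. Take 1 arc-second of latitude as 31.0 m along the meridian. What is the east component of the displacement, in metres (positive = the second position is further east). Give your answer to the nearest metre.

Δφ = 47.1755° − 47.1799° = -0.0044°; Δλ = -7.0110° − -7.0067° = -0.0043°.
1° of latitude = 3600 × 31.00 = 111600 m.
ΔN = Δφ × 111600 = -491.0 m; ΔE = Δλ × 111600 × cos(47.1799°) = -0.0043 × 111600 × 0.679699 = -326.2 m.

ΔE = -326 m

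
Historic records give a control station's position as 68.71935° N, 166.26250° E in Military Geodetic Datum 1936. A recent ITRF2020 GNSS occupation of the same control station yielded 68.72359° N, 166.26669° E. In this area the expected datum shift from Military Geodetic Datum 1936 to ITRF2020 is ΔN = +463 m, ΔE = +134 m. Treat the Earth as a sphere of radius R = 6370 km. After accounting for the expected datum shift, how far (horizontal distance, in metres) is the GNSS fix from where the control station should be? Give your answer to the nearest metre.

36 m

Observed coordinate differences: Δφ = +0.00424°, Δλ = +0.00419°.
Converting to metres (1° lat = 111177 m, cos φ = 0.362937): observed ΔN = 471.4 m, observed ΔE = 169.1 m.
Subtracting the expected shift leaves a residual of 471.4 − (463) = 8.4 m north and 169.1 − (134) = 35.1 m east.
Residual distance = √(8.4² + 35.1²) = 36.1 m.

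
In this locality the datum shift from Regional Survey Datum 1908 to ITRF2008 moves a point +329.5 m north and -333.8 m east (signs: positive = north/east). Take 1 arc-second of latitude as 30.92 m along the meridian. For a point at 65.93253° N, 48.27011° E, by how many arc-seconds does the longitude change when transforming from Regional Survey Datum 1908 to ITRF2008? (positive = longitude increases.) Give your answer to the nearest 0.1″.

Δλ = -26.5″

At latitude 65.93253°, cos φ = 0.407812.
1″ of longitude at this latitude = 30.92 × cos φ = 12.6096 m, so Δλ = -333.8 / 12.6096 = -26.472″.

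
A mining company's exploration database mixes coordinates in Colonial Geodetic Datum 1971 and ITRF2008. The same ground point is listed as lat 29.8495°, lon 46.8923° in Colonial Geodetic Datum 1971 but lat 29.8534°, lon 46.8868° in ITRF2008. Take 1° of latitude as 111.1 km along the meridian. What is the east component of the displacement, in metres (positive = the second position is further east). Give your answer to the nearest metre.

ΔE = -530 m

Δφ = 29.8534° − 29.8495° = +0.0039°; Δλ = 46.8868° − 46.8923° = -0.0055°.
ΔN = Δφ × 111100 = 433.3 m; ΔE = Δλ × 111100 × cos(29.8495°) = -0.0055 × 111100 × 0.867336 = -530.0 m.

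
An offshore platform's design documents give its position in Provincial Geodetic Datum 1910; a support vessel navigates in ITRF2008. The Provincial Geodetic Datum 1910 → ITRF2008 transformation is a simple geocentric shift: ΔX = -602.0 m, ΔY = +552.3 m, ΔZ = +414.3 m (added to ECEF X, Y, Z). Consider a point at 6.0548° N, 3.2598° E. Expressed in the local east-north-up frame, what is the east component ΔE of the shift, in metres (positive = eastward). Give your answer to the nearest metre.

ΔE = 586 m

The local east axis at (φ, λ) is (−sin λ, cos λ, 0), so ΔE = −sin(3.2598°)·(-602.0) + cos(3.2598°)·552.3 = 585.64 m.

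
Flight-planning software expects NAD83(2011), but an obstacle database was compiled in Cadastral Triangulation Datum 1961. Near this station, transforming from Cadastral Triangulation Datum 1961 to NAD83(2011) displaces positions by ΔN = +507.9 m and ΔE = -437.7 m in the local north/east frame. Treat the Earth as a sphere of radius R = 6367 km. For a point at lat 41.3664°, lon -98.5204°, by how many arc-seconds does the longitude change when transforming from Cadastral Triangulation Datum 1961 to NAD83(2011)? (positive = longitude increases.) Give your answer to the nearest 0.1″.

At latitude 41.3664°, cos φ = 0.750499.
One radian of longitude at latitude φ spans R cos φ, so Δλ = ΔE / (R cos φ) = -437.7 / (6367000 × 0.750499) = -9.1599e-05 rad = -18.894″.

Δλ = -18.9″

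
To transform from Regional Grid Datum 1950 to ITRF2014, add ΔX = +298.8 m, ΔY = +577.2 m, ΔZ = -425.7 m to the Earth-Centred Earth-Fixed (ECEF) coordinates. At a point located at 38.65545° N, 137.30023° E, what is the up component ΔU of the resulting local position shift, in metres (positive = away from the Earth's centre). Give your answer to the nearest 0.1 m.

The local up (radial) axis is (cos φ cos λ, cos φ sin λ, sin φ), giving ΔU = -171.484 + 305.676 − 265.907 = -131.72 m.

ΔU = -131.7 m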